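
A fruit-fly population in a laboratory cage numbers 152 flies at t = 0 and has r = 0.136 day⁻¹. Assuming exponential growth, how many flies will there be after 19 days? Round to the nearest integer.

N(t) = N₀·e^(rt) = 152 × e^(0.136×19) = 152 × e^2.584.
e^2.584 ≈ 13.25, so N ≈ 152 × 13.25 = 2014.

2014 flies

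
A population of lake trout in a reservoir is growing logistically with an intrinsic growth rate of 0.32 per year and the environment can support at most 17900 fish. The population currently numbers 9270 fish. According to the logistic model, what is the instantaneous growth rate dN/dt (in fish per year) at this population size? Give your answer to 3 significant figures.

1430 fish per year

dN/dt = rN(1 − N/K) = 0.32 × 9270 × (1 − 9270/17900).
1 − 9270/17900 = 0.48212; dN/dt = 0.32 × 9270 × 0.48212 = 1430.2.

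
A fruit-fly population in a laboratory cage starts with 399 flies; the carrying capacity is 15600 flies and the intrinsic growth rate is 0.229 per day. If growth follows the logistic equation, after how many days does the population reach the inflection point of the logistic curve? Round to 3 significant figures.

Logistic growth is fastest at N = K/2 = 7800.
A = (K − N₀)/N₀ = 38.098. Set K/(1 + A·e^(−rt)) = K/2 → A·e^(−rt) = 1.
e^(−0.229t) = 1/38.098 = 0.0262483, so t = ln(38.098)/0.229 = 3.6402/0.229 = 15.896.

15.9 days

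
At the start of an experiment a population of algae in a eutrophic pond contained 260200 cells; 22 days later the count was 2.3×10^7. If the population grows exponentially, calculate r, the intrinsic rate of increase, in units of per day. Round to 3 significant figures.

From N(t) = N₀·e^(rt): e^(r·22) = 2.3×10^7/260200 = 88.394.
r·22 = ln(88.394) = 4.4818, so r = 4.4818/22 = 0.20372.

0.204 per day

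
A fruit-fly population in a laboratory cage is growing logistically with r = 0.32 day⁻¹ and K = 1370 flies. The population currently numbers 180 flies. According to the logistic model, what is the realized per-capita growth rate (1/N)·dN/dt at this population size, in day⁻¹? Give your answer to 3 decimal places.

(1/N)·dN/dt = r(1 − N/K) = 0.32 × (1 − 180/1370).
= 0.32 × 0.86861 = 0.27796.

0.278 per day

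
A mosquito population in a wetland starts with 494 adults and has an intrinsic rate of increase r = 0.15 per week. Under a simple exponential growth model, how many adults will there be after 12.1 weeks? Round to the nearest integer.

N(t) = N₀·e^(rt) = 494 × e^(0.15×12.1) = 494 × e^1.815.
e^1.815 ≈ 6.1411, so N ≈ 494 × 6.1411 = 3033.69.

3034 adults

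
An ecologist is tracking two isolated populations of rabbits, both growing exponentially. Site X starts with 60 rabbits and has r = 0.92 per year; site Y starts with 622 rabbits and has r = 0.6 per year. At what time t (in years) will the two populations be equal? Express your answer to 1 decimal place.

Set 60·e^(0.92t) = 622·e^(0.6t).
e^((0.92 − 0.6)t) = 622/60 → e^(0.32·t) = 10.367.
0.32·t = ln(10.367) = 2.3386, so t = 2.3386/0.32 = 7.3081.

7.3 years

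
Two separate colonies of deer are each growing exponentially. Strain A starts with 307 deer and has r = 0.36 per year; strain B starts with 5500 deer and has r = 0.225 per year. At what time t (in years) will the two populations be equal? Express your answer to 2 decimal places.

21.38 years

Set 307·e^(0.36t) = 5500·e^(0.225t).
e^((0.36 − 0.225)t) = 5500/307 → e^(0.135·t) = 17.915.
0.135·t = ln(17.915) = 2.8857, so t = 2.8857/0.135 = 21.375.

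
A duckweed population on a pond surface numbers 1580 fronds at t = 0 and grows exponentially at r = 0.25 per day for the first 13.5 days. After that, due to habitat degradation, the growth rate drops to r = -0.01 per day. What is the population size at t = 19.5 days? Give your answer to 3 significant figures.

Phase 1: N(13.5) = 1580·e^(0.25×13.5) = 1580·e^3.375 = 46174.4.
Phase 2 runs for 19.5 − 13.5 = 6 days at r = -0.01.
N(19.5) = 46174.4·e^(-0.01×6) = 46174.4·e^-0.06 = 43485.4.

43500 fronds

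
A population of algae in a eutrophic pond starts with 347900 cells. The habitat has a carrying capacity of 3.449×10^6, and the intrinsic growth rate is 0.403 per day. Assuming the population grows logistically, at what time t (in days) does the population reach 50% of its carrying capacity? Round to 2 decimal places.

A = (K − N₀)/N₀ = (3.449×10^6 − 347900)/347900 = 8.9138.
Solve 3.449×10^6/(1 + 8.9138·e^(−0.403t)) = 1.7245×10^6: 1 + 8.9138·e^(−0.403t) = 2, so e^(−0.403t) = 0.112186.
−0.403·t = ln(0.112186) = -2.1876, so t = 2.1876/0.403 = 5.4283.

5.43 days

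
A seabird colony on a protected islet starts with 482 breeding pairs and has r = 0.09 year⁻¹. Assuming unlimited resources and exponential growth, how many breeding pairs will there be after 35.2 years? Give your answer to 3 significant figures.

11500 breeding pairs

N(t) = N₀·e^(rt) = 482 × e^(0.09×35.2) = 482 × e^3.168.
e^3.168 ≈ 23.76, so N ≈ 482 × 23.76 = 11452.3.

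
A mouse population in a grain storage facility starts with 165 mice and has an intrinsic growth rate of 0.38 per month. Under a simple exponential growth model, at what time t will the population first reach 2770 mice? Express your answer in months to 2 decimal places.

Set N₀·e^(rt) = 2770: e^(0.38·t) = 2770/165 = 16.788.
0.38·t = ln(16.788) = 2.8207, so t = 2.8207/0.38 = 7.4228.

7.42 months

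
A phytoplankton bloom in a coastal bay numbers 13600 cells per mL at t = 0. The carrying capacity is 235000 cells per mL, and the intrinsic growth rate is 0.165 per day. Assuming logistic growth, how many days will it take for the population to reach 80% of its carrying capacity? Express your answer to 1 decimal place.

25.3 days

A = (K − N₀)/N₀ = (235000 − 13600)/13600 = 16.279.
Solve 235000/(1 + 16.279·e^(−0.165t)) = 188000: 1 + 16.279·e^(−0.165t) = 1.25, so e^(−0.165t) = 0.0153568.
−0.165·t = ln(0.0153568) = -4.1762, so t = 4.1762/0.165 = 25.31.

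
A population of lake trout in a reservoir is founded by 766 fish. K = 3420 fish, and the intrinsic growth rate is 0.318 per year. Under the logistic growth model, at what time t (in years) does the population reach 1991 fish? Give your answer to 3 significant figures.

4.95 years

A = (K − N₀)/N₀ = (3420 − 766)/766 = 3.4648.
Solve 3420/(1 + 3.4648·e^(−0.318t)) = 1991: 1 + 3.4648·e^(−0.318t) = 1.7177, so e^(−0.318t) = 0.207152.
−0.318·t = ln(0.207152) = -1.5743, so t = 1.5743/0.318 = 4.9506.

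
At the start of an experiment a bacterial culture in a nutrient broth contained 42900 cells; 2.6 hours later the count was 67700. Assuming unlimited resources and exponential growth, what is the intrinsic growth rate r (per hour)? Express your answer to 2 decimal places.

0.18 per hour

From N(t) = N₀·e^(rt): e^(r·2.6) = 67700/42900 = 1.5781.
r·2.6 = ln(1.5781) = 0.45621, so r = 0.45621/2.6 = 0.17547.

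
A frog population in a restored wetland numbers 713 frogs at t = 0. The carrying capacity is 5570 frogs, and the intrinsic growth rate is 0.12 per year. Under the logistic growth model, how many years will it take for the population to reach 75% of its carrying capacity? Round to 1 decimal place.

A = (K − N₀)/N₀ = (5570 − 713)/713 = 6.8121.
Solve 5570/(1 + 6.8121·e^(−0.12t)) = 4177.5: 1 + 6.8121·e^(−0.12t) = 1.3333, so e^(−0.12t) = 0.0489328.
−0.12·t = ln(0.0489328) = -3.0173, so t = 3.0173/0.12 = 25.144.

25.1 years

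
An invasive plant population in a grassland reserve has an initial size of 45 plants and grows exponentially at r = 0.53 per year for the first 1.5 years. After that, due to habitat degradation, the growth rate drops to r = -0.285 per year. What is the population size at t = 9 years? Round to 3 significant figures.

11.8 plants

Phase 1: N(1.5) = 45·e^(0.53×1.5) = 45·e^0.795 = 99.6498.
Phase 2 runs for 9 − 1.5 = 7.5 years at r = -0.285.
N(9) = 99.6498·e^(-0.285×7.5) = 99.6498·e^-2.137 = 11.7536.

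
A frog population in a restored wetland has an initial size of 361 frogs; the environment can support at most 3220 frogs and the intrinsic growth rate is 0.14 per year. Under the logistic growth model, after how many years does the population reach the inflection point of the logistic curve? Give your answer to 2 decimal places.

Logistic growth is fastest at N = K/2 = 1610.
A = (K − N₀)/N₀ = 7.9197. Set K/(1 + A·e^(−rt)) = K/2 → A·e^(−rt) = 1.
e^(−0.14t) = 1/7.9197 = 0.126268, so t = ln(7.9197)/0.14 = 2.0693/0.14 = 14.781.

14.78 years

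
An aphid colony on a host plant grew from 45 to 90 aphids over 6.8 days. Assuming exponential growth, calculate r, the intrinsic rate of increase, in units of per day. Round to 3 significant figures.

0.102 per day

From N(t) = N₀·e^(rt): e^(r·6.8) = 90/45 = 2.
r·6.8 = ln(2) = 0.69315, so r = 0.69315/6.8 = 0.10193.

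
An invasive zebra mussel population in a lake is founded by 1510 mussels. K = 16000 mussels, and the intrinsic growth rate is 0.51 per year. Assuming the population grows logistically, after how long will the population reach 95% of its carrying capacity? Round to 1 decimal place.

10.2 years

A = (K − N₀)/N₀ = (16000 − 1510)/1510 = 9.596.
Solve 16000/(1 + 9.596·e^(−0.51t)) = 15200: 1 + 9.596·e^(−0.51t) = 1.0526, so e^(−0.51t) = 0.00548473.
−0.51·t = ln(0.00548473) = -5.2058, so t = 5.2058/0.51 = 10.207.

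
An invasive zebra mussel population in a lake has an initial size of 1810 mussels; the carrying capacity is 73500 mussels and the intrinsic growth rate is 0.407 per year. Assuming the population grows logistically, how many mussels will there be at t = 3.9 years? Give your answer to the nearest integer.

A = (K − N₀)/N₀ = (73500 − 1810)/1810 = 39.608.
N(t) = K/(1 + A·e^(−rt)) = 73500/(1 + 39.608×e^(−0.407×3.9)).
e^(−1.587) = 0.20448; denominator = 1 + 39.608×0.20448 = 9.0989.
N = 73500/9.0989 = 8077.93.

8078 mussels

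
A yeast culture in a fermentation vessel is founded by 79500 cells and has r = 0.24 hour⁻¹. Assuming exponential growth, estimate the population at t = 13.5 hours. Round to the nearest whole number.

N(t) = N₀·e^(rt) = 79500 × e^(0.24×13.5) = 79500 × e^3.24.
e^3.24 ≈ 25.534, so N ≈ 79500 × 25.534 = 2.029931×10^6.

2029931 cells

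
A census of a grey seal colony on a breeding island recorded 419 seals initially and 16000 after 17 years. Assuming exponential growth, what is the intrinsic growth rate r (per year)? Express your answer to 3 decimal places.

0.214 per year

From N(t) = N₀·e^(rt): e^(r·17) = 16000/419 = 38.186.
r·17 = ln(38.186) = 3.6425, so r = 3.6425/17 = 0.21426.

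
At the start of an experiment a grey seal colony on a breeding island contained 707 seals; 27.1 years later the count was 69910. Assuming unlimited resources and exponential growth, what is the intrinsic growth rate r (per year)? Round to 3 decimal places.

From N(t) = N₀·e^(rt): e^(r·27.1) = 69910/707 = 98.883.
r·27.1 = ln(98.883) = 4.5939, so r = 4.5939/27.1 = 0.16952.

0.170 per year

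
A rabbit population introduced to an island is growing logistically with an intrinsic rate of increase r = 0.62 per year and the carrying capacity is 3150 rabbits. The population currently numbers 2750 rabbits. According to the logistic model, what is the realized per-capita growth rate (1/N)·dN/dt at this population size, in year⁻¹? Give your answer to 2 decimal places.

0.08 per year

(1/N)·dN/dt = r(1 − N/K) = 0.62 × (1 − 2750/3150).
= 0.62 × 0.12698 = 0.07873.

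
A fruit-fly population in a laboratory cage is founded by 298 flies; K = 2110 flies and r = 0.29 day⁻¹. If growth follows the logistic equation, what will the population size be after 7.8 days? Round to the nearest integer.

A = (K − N₀)/N₀ = (2110 − 298)/298 = 6.0805.
N(t) = K/(1 + A·e^(−rt)) = 2110/(1 + 6.0805×e^(−0.29×7.8)).
e^(−2.262) = 0.10414; denominator = 1 + 6.0805×0.10414 = 1.6332.
N = 2110/1.6332 = 1291.91.

1292 flies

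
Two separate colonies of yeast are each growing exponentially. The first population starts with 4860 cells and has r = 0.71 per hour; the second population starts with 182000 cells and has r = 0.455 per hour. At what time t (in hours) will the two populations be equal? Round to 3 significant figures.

14.2 hours

Set 4860·e^(0.71t) = 182000·e^(0.455t).
e^((0.71 − 0.455)t) = 182000/4860 → e^(0.255·t) = 37.449.
0.255·t = ln(37.449) = 3.623, so t = 3.623/0.255 = 14.208.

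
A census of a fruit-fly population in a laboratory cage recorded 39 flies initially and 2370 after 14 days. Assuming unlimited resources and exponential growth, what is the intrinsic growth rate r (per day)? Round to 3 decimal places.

0.293 per day

From N(t) = N₀·e^(rt): e^(r·14) = 2370/39 = 60.769.
r·14 = ln(60.769) = 4.1071, so r = 4.1071/14 = 0.29336.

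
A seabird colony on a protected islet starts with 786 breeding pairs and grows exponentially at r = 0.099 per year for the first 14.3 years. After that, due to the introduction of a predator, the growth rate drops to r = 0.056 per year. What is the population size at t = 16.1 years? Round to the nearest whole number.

Phase 1: N(14.3) = 786·e^(0.099×14.3) = 786·e^1.416 = 3237.82.
Phase 2 runs for 16.1 − 14.3 = 1.8 years at r = 0.056.
N(16.1) = 3237.82·e^(0.056×1.8) = 3237.82·e^0.1008 = 3581.21.

3581 breeding pairs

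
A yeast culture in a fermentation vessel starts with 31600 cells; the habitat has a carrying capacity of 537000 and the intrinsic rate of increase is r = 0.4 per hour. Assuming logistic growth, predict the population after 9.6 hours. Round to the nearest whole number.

A = (K − N₀)/N₀ = (537000 − 31600)/31600 = 15.994.
N(t) = K/(1 + A·e^(−rt)) = 537000/(1 + 15.994×e^(−0.4×9.6)).
e^(−3.84) = 0.021494; denominator = 1 + 15.994×0.021494 = 1.3438.
N = 537000/1.3438 = 399624.

399624 cells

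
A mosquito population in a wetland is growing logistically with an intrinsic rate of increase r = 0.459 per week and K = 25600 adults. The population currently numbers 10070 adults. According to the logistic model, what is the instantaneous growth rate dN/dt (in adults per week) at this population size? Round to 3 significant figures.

2800 adults per week

dN/dt = rN(1 − N/K) = 0.459 × 10070 × (1 − 10070/25600).
1 − 10070/25600 = 0.60664; dN/dt = 0.459 × 10070 × 0.60664 = 2804.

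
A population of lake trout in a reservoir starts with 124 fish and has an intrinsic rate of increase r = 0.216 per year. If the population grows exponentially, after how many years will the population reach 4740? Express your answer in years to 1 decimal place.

16.9 years

Set N₀·e^(rt) = 4740: e^(0.216·t) = 4740/124 = 38.226.
0.216·t = ln(38.226) = 3.6435, so t = 3.6435/0.216 = 16.868.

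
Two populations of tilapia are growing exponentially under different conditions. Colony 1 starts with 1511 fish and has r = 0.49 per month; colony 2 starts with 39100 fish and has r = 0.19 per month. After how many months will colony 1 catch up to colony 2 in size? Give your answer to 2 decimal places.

Set 1511·e^(0.49t) = 39100·e^(0.19t).
e^((0.49 − 0.19)t) = 39100/1511 → e^(0.3·t) = 25.877.
0.3·t = ln(25.877) = 3.2534, so t = 3.2534/0.3 = 10.845.

10.84 months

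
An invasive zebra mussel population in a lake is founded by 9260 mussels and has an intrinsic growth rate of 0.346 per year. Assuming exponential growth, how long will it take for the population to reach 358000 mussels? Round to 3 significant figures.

10.6 years

Set N₀·e^(rt) = 358000: e^(0.346·t) = 358000/9260 = 38.661.
0.346·t = ln(38.661) = 3.6548, so t = 3.6548/0.346 = 10.563.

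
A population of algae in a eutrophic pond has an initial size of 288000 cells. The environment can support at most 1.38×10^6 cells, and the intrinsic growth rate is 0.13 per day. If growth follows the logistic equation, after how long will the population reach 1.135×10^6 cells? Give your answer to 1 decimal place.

22.0 days

A = (K − N₀)/N₀ = (1.38×10^6 − 288000)/288000 = 3.7917.
Solve 1.38×10^6/(1 + 3.7917·e^(−0.13t)) = 1.135×10^6: 1 + 3.7917·e^(−0.13t) = 1.2159, so e^(−0.13t) = 0.0569299.
−0.13·t = ln(0.0569299) = -2.8659, so t = 2.8659/0.13 = 22.046.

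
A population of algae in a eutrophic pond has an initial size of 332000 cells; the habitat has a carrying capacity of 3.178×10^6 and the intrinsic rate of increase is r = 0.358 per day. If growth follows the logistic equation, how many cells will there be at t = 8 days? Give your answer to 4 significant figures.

A = (K − N₀)/N₀ = (3.178×10^6 − 332000)/332000 = 8.5723.
N(t) = K/(1 + A·e^(−rt)) = 3.178×10^6/(1 + 8.5723×e^(−0.358×8)).
e^(−2.864) = 0.05704; denominator = 1 + 8.5723×0.05704 = 1.489.
N = 3.178×10^6/1.489 = 2.134369×10^6.

2134000 cells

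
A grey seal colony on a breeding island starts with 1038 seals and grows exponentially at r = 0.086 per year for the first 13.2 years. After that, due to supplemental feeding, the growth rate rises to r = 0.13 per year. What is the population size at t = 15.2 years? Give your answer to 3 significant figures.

4190 seals

Phase 1: N(13.2) = 1038·e^(0.086×13.2) = 1038·e^1.135 = 3230.04.
Phase 2 runs for 15.2 − 13.2 = 2 years at r = 0.13.
N(15.2) = 3230.04·e^(0.13×2) = 3230.04·e^0.26 = 4189.14.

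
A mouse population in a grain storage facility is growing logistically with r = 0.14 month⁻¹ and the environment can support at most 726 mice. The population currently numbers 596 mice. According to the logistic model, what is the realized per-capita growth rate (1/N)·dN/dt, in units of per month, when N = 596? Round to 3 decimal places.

(1/N)·dN/dt = r(1 − N/K) = 0.14 × (1 − 596/726).
= 0.14 × 0.17906 = 0.025069.

0.025 per month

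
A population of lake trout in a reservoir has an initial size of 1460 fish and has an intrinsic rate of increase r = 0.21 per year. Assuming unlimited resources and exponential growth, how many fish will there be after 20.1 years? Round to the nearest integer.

N(t) = N₀·e^(rt) = 1460 × e^(0.21×20.1) = 1460 × e^4.221.
e^4.221 ≈ 68.102, so N ≈ 1460 × 68.102 = 99428.3.

99428 fish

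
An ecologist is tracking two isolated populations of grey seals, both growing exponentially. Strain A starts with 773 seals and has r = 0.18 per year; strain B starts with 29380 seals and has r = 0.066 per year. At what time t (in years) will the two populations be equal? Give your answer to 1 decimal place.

31.9 years

Set 773·e^(0.18t) = 29380·e^(0.066t).
e^((0.18 − 0.066)t) = 29380/773 → e^(0.114·t) = 38.008.
0.114·t = ln(38.008) = 3.6378, so t = 3.6378/0.114 = 31.91.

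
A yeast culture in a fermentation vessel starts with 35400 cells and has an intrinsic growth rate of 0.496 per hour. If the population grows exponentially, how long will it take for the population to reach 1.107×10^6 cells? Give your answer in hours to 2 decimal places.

Set N₀·e^(rt) = 1.107×10^6: e^(0.496·t) = 1.107×10^6/35400 = 31.271.
0.496·t = ln(31.271) = 3.4427, so t = 3.4427/0.496 = 6.9409.

6.94 hours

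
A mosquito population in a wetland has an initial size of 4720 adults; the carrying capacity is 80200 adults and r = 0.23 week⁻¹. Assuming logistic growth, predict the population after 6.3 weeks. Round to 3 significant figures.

A = (K − N₀)/N₀ = (80200 − 4720)/4720 = 15.992.
N(t) = K/(1 + A·e^(−rt)) = 80200/(1 + 15.992×e^(−0.23×6.3)).
e^(−1.449) = 0.2348; denominator = 1 + 15.992×0.2348 = 4.7549.
N = 80200/4.7549 = 16866.8.

16900 adults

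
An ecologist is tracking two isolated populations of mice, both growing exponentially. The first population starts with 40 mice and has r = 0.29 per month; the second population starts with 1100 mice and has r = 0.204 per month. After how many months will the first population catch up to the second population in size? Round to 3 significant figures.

38.5 months

Set 40·e^(0.29t) = 1100·e^(0.204t).
e^((0.29 − 0.204)t) = 1100/40 → e^(0.086·t) = 27.5.
0.086·t = ln(27.5) = 3.3142, so t = 3.3142/0.086 = 38.537.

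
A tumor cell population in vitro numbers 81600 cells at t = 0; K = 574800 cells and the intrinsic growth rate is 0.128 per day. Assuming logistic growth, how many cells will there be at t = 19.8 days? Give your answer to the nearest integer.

388548 cells

A = (K − N₀)/N₀ = (574800 − 81600)/81600 = 6.0441.
N(t) = K/(1 + A·e^(−rt)) = 574800/(1 + 6.0441×e^(−0.128×19.8)).
e^(−2.534) = 0.079309; denominator = 1 + 6.0441×0.079309 = 1.4794.
N = 574800/1.4794 = 388548.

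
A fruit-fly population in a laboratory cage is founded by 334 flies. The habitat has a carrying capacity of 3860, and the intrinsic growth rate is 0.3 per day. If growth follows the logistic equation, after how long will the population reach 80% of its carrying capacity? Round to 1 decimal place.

12.5 days

A = (K − N₀)/N₀ = (3860 − 334)/334 = 10.557.
Solve 3860/(1 + 10.557·e^(−0.3t)) = 3088: 1 + 10.557·e^(−0.3t) = 1.25, so e^(−0.3t) = 0.0236812.
−0.3·t = ln(0.0236812) = -3.7431, so t = 3.7431/0.3 = 12.477.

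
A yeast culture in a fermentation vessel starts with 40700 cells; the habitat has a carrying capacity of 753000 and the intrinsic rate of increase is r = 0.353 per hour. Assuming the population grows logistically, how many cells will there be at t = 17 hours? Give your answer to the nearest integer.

721722 cells

A = (K − N₀)/N₀ = (753000 − 40700)/40700 = 17.501.
N(t) = K/(1 + A·e^(−rt)) = 753000/(1 + 17.501×e^(−0.353×17)).
e^(−6.001) = 0.0024763; denominator = 1 + 17.501×0.0024763 = 1.0433.
N = 753000/1.0433 = 721722.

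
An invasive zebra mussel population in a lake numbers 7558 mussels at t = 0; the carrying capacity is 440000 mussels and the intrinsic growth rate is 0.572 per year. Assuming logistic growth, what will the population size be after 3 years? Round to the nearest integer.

A = (K − N₀)/N₀ = (440000 − 7558)/7558 = 57.216.
N(t) = K/(1 + A·e^(−rt)) = 440000/(1 + 57.216×e^(−0.572×3)).
e^(−1.716) = 0.17978; denominator = 1 + 57.216×0.17978 = 11.287.
N = 440000/11.287 = 38984.3.

38984 mussels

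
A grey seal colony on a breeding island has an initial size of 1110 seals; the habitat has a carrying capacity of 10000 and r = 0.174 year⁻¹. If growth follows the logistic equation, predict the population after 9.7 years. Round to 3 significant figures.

A = (K − N₀)/N₀ = (10000 − 1110)/1110 = 8.009.
N(t) = K/(1 + A·e^(−rt)) = 10000/(1 + 8.009×e^(−0.174×9.7)).
e^(−1.688) = 0.18493; denominator = 1 + 8.009×0.18493 = 2.4811.
N = 10000/2.4811 = 4030.51.

4030 seals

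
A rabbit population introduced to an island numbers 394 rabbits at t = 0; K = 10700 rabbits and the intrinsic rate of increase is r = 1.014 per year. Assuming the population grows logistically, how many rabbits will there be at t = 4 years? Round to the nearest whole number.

A = (K − N₀)/N₀ = (10700 − 394)/394 = 26.157.
N(t) = K/(1 + A·e^(−rt)) = 10700/(1 + 26.157×e^(−1.014×4)).
e^(−4.056) = 0.017318; denominator = 1 + 26.157×0.017318 = 1.453.
N = 10700/1.453 = 7364.09.

7364 rabbits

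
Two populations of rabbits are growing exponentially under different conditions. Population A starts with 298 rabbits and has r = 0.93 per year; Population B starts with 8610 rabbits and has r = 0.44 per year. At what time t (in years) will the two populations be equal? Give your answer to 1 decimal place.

Set 298·e^(0.93t) = 8610·e^(0.44t).
e^((0.93 − 0.44)t) = 8610/298 → e^(0.49·t) = 28.893.
0.49·t = ln(28.893) = 3.3636, so t = 3.3636/0.49 = 6.8645.

6.9 years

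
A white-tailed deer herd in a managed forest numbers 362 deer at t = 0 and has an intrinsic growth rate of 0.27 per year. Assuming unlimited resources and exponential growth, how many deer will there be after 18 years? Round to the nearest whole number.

N(t) = N₀·e^(rt) = 362 × e^(0.27×18) = 362 × e^4.86.
e^4.86 ≈ 129.02, so N ≈ 362 × 129.02 = 46706.8.

46707 deer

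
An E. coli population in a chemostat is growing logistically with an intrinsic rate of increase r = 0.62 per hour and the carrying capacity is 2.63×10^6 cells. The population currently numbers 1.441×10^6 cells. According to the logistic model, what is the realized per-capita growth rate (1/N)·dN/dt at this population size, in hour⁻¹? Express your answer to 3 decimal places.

0.280 per hour

(1/N)·dN/dt = r(1 − N/K) = 0.62 × (1 − 1.441×10^6/2.63×10^6).
= 0.62 × 0.45209 = 0.2803.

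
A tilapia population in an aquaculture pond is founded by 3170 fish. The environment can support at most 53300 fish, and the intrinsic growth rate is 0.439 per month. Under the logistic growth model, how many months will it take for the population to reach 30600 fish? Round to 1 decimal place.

7.0 months

A = (K − N₀)/N₀ = (53300 − 3170)/3170 = 15.814.
Solve 53300/(1 + 15.814·e^(−0.439t)) = 30600: 1 + 15.814·e^(−0.439t) = 1.7418, so e^(−0.439t) = 0.0469101.
−0.439·t = ln(0.0469101) = -3.0595, so t = 3.0595/0.439 = 6.9693.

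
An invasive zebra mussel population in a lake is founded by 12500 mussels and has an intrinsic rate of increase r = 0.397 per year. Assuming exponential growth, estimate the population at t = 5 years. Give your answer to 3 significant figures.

N(t) = N₀·e^(rt) = 12500 × e^(0.397×5) = 12500 × e^1.985.
e^1.985 ≈ 7.279, so N ≈ 12500 × 7.279 = 90988.1.

91000 mussels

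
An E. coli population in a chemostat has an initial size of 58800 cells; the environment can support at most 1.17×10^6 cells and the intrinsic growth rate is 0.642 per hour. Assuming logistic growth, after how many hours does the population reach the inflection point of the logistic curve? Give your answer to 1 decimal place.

4.6 hours

Logistic growth is fastest at N = K/2 = 585000.
A = (K − N₀)/N₀ = 18.898. Set K/(1 + A·e^(−rt)) = K/2 → A·e^(−rt) = 1.
e^(−0.642t) = 1/18.898 = 0.0529158, so t = ln(18.898)/0.642 = 2.9391/0.642 = 4.578.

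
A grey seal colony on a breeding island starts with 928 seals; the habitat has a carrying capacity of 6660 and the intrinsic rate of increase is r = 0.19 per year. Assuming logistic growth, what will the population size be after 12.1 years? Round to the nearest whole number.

4111 seals

A = (K − N₀)/N₀ = (6660 − 928)/928 = 6.1767.
N(t) = K/(1 + A·e^(−rt)) = 6660/(1 + 6.1767×e^(−0.19×12.1)).
e^(−2.299) = 0.10036; denominator = 1 + 6.1767×0.10036 = 1.6199.
N = 6660/1.6199 = 4111.39.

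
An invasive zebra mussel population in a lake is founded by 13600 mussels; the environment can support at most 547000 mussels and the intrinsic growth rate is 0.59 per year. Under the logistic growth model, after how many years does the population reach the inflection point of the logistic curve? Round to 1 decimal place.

Logistic growth is fastest at N = K/2 = 273500.
A = (K − N₀)/N₀ = 39.221. Set K/(1 + A·e^(−rt)) = K/2 → A·e^(−rt) = 1.
e^(−0.59t) = 1/39.221 = 0.0254968, so t = ln(39.221)/0.59 = 3.6692/0.59 = 6.219.

6.2 years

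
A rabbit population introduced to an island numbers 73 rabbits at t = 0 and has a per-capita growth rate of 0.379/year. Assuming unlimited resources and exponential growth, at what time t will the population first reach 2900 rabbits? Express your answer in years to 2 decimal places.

9.72 years

Set N₀·e^(rt) = 2900: e^(0.379·t) = 2900/73 = 39.726.
0.379·t = ln(39.726) = 3.682, so t = 3.682/0.379 = 9.7151.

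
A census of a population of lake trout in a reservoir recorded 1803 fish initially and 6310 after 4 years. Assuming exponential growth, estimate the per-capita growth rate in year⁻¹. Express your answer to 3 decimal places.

From N(t) = N₀·e^(rt): e^(r·4) = 6310/1803 = 3.4997.
r·4 = ln(3.4997) = 1.2527, so r = 1.2527/4 = 0.31317.

0.313 per year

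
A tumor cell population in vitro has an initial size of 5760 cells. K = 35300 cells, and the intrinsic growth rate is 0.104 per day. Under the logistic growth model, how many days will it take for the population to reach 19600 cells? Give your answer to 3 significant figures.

A = (K − N₀)/N₀ = (35300 − 5760)/5760 = 5.1285.
Solve 35300/(1 + 5.1285·e^(−0.104t)) = 19600: 1 + 5.1285·e^(−0.104t) = 1.801, so e^(−0.104t) = 0.156191.
−0.104·t = ln(0.156191) = -1.8567, so t = 1.8567/0.104 = 17.853.

17.9 days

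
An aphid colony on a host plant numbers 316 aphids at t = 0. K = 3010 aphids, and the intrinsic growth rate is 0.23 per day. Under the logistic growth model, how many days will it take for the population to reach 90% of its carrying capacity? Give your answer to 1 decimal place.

18.9 days

A = (K − N₀)/N₀ = (3010 − 316)/316 = 8.5253.
Solve 3010/(1 + 8.5253·e^(−0.23t)) = 2709: 1 + 8.5253·e^(−0.23t) = 1.1111, so e^(−0.23t) = 0.0130331.
−0.23·t = ln(0.0130331) = -4.3403, so t = 4.3403/0.23 = 18.871.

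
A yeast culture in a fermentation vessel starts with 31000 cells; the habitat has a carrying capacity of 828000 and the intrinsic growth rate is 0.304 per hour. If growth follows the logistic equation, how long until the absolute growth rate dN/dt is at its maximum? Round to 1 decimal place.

Logistic growth is fastest at N = K/2 = 414000.
A = (K − N₀)/N₀ = 25.71. Set K/(1 + A·e^(−rt)) = K/2 → A·e^(−rt) = 1.
e^(−0.304t) = 1/25.71 = 0.0388959, so t = ln(25.71)/0.304 = 3.2469/0.304 = 10.68.

10.7 hours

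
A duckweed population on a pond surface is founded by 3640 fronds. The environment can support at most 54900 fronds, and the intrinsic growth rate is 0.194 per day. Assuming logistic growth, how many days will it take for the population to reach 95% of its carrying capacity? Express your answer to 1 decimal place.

A = (K − N₀)/N₀ = (54900 − 3640)/3640 = 14.082.
Solve 54900/(1 + 14.082·e^(−0.194t)) = 52155: 1 + 14.082·e^(−0.194t) = 1.0526, so e^(−0.194t) = 0.0037374.
−0.194·t = ln(0.0037374) = -5.5894, so t = 5.5894/0.194 = 28.811.

28.8 days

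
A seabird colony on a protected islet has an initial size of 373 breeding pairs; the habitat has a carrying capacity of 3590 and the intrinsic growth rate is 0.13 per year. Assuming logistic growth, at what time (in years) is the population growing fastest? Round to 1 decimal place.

Logistic growth is fastest at N = K/2 = 1795.
A = (K − N₀)/N₀ = 8.6247. Set K/(1 + A·e^(−rt)) = K/2 → A·e^(−rt) = 1.
e^(−0.13t) = 1/8.6247 = 0.115947, so t = ln(8.6247)/0.13 = 2.1546/0.13 = 16.574.

16.6 years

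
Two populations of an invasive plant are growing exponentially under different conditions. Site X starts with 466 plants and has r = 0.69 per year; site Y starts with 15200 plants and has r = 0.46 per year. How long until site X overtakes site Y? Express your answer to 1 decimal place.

Set 466·e^(0.69t) = 15200·e^(0.46t).
e^((0.69 − 0.46)t) = 15200/466 → e^(0.23·t) = 32.618.
0.23·t = ln(32.618) = 3.4849, so t = 3.4849/0.23 = 15.152.

15.2 years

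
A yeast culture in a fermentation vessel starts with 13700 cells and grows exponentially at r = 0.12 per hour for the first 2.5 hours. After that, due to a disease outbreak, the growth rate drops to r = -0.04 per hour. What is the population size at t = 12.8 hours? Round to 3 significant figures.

Phase 1: N(2.5) = 13700·e^(0.12×2.5) = 13700·e^0.3 = 18493.1.
Phase 2 runs for 12.8 − 2.5 = 10.3 hours at r = -0.04.
N(12.8) = 18493.1·e^(-0.04×10.3) = 18493.1·e^-0.412 = 12248.4.

12200 cells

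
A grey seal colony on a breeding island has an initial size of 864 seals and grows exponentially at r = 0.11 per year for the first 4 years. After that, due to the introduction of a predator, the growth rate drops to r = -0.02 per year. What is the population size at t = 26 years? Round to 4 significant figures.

Phase 1: N(4) = 864·e^(0.11×4) = 864·e^0.44 = 1341.54.
Phase 2 runs for 26 − 4 = 22 years at r = -0.02.
N(26) = 1341.54·e^(-0.02×22) = 1341.54·e^-0.44 = 864.

864.0 seals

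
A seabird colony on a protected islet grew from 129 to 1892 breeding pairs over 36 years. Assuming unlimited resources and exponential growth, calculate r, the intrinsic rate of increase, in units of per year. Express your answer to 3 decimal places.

From N(t) = N₀·e^(rt): e^(r·36) = 1892/129 = 14.667.
r·36 = ln(14.667) = 2.6856, so r = 2.6856/36 = 0.074599.

0.075 per year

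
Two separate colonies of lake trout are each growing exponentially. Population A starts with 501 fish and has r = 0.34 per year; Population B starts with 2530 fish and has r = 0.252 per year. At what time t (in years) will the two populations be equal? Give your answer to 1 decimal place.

18.4 years

Set 501·e^(0.34t) = 2530·e^(0.252t).
e^((0.34 − 0.252)t) = 2530/501 → e^(0.088·t) = 5.0499.
0.088·t = ln(5.0499) = 1.6194, so t = 1.6194/0.088 = 18.402.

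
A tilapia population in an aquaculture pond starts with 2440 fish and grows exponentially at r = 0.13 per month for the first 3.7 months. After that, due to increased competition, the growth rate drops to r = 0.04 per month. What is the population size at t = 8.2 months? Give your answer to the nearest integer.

4726 fish

Phase 1: N(3.7) = 2440·e^(0.13×3.7) = 2440·e^0.481 = 3947.17.
Phase 2 runs for 8.2 − 3.7 = 4.5 months at r = 0.04.
N(8.2) = 3947.17·e^(0.04×4.5) = 3947.17·e^0.18 = 4725.62.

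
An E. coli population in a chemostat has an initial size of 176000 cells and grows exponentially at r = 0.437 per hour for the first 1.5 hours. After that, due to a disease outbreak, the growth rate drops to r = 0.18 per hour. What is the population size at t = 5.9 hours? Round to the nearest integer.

748435 cells

Phase 1: N(1.5) = 176000·e^(0.437×1.5) = 176000·e^0.6555 = 338995.
Phase 2 runs for 5.9 − 1.5 = 4.4 hours at r = 0.18.
N(5.9) = 338995·e^(0.18×4.4) = 338995·e^0.792 = 748435.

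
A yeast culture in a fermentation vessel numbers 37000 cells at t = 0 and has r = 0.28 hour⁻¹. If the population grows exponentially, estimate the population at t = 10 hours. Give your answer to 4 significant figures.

N(t) = N₀·e^(rt) = 37000 × e^(0.28×10) = 37000 × e^2.8.
e^2.8 ≈ 16.445, so N ≈ 37000 × 16.445 = 608452.

608500 cells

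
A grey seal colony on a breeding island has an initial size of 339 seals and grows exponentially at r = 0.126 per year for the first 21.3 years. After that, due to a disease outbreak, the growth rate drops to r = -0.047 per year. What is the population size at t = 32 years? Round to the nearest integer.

3002 seals

Phase 1: N(21.3) = 339·e^(0.126×21.3) = 339·e^2.684 = 4963.17.
Phase 2 runs for 32 − 21.3 = 10.7 years at r = -0.047.
N(32) = 4963.17·e^(-0.047×10.7) = 4963.17·e^-0.5029 = 3001.6.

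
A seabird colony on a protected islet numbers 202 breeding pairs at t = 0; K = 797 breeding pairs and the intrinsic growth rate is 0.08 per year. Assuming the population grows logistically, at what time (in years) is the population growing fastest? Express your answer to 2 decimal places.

Logistic growth is fastest at N = K/2 = 398.5.
A = (K − N₀)/N₀ = 2.9455. Set K/(1 + A·e^(−rt)) = K/2 → A·e^(−rt) = 1.
e^(−0.08t) = 1/2.9455 = 0.339496, so t = ln(2.9455)/0.08 = 1.0803/0.08 = 13.504.

13.50 years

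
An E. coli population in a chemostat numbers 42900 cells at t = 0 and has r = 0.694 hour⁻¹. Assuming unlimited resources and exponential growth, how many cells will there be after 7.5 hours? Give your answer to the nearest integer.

N(t) = N₀·e^(rt) = 42900 × e^(0.694×7.5) = 42900 × e^5.205.
e^5.205 ≈ 182.18, so N ≈ 42900 × 182.18 = 7.815559×10^6.

7815559 cells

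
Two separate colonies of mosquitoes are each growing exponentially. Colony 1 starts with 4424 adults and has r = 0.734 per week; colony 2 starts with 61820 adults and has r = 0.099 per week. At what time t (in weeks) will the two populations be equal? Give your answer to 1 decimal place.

Set 4424·e^(0.734t) = 61820·e^(0.099t).
e^((0.734 − 0.099)t) = 61820/4424 → e^(0.635·t) = 13.974.
0.635·t = ln(13.974) = 2.6372, so t = 2.6372/0.635 = 4.153.

4.2 weeks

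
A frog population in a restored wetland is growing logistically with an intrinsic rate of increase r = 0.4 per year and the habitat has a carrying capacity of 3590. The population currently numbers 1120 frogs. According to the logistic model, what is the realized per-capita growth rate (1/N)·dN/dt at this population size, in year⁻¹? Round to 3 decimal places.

(1/N)·dN/dt = r(1 − N/K) = 0.4 × (1 − 1120/3590).
= 0.4 × 0.68802 = 0.27521.

0.275 per year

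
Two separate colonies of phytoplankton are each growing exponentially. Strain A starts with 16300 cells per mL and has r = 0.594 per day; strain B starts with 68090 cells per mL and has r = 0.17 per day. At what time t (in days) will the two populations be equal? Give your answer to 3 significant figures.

Set 16300·e^(0.594t) = 68090·e^(0.17t).
e^((0.594 − 0.17)t) = 68090/16300 → e^(0.424·t) = 4.1773.
0.424·t = ln(4.1773) = 1.4297, so t = 1.4297/0.424 = 3.3719.

3.37 days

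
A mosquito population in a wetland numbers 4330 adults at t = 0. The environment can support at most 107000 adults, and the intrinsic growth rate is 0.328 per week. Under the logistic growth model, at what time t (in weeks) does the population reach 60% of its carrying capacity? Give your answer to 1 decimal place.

10.9 weeks

A = (K − N₀)/N₀ = (107000 − 4330)/4330 = 23.711.
Solve 107000/(1 + 23.711·e^(−0.328t)) = 64200: 1 + 23.711·e^(−0.328t) = 1.6667, so e^(−0.328t) = 0.028116.
−0.328·t = ln(0.028116) = -3.5714, so t = 3.5714/0.328 = 10.888.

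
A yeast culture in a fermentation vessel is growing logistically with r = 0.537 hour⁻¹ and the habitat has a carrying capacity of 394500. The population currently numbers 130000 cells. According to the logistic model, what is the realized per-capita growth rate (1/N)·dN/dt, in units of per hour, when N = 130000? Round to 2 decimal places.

0.36 per hour

(1/N)·dN/dt = r(1 − N/K) = 0.537 × (1 − 130000/394500).
= 0.537 × 0.67047 = 0.36004.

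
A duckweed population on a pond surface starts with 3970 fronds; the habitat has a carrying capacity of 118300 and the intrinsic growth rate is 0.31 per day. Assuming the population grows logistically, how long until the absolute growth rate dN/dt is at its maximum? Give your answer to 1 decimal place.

10.8 days

Logistic growth is fastest at N = K/2 = 59150.
A = (K − N₀)/N₀ = 28.798. Set K/(1 + A·e^(−rt)) = K/2 → A·e^(−rt) = 1.
e^(−0.31t) = 1/28.798 = 0.034724, so t = ln(28.798)/0.31 = 3.3603/0.31 = 10.84.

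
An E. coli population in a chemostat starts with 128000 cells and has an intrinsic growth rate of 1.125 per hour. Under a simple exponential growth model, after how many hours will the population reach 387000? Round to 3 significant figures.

0.983 hours

Set N₀·e^(rt) = 387000: e^(1.125·t) = 387000/128000 = 3.0234.
1.125·t = ln(3.0234) = 1.1064, so t = 1.1064/1.125 = 0.98346.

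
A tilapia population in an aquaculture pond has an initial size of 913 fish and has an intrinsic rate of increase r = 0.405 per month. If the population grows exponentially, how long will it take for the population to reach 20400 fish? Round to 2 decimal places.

7.67 months

Set N₀·e^(rt) = 20400: e^(0.405·t) = 20400/913 = 22.344.
0.405·t = ln(22.344) = 3.1066, so t = 3.1066/0.405 = 7.6705.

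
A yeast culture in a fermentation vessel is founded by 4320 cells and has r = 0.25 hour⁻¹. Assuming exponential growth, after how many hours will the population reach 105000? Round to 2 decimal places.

Set N₀·e^(rt) = 105000: e^(0.25·t) = 105000/4320 = 24.306.
0.25·t = ln(24.306) = 3.1907, so t = 3.1907/0.25 = 12.763.

12.76 hours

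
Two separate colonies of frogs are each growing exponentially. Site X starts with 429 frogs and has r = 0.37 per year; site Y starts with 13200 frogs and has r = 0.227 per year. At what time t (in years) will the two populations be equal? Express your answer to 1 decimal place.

Set 429·e^(0.37t) = 13200·e^(0.227t).
e^((0.37 − 0.227)t) = 13200/429 → e^(0.143·t) = 30.769.
0.143·t = ln(30.769) = 3.4265, so t = 3.4265/0.143 = 23.962.

24.0 years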